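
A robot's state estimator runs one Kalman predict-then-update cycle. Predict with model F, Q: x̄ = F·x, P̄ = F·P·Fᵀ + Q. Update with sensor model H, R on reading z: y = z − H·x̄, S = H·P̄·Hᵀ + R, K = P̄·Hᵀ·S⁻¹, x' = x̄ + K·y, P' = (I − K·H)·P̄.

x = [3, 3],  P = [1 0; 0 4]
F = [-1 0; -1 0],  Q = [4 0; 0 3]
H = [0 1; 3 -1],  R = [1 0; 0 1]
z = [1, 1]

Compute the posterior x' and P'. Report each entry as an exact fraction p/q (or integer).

x' = [24/73, 12/73]
P' = [43/219 58/219; 58/219 175/219]

x̄ = F·x = [-3, -3]
P̄ = F·P·Fᵀ + Q = [5 1; 1 4]
y = z − H·x̄ = [4, 7]
S = H·P̄·Hᵀ + R = [5 -1; -1 44]
K = P̄·Hᵀ·S⁻¹ = [58/219 71/219; 175/219 -1/219]
x' = x̄ + K·y = [24/73, 12/73]
P' = (I − K·H)·P̄ = [43/219 58/219; 58/219 175/219]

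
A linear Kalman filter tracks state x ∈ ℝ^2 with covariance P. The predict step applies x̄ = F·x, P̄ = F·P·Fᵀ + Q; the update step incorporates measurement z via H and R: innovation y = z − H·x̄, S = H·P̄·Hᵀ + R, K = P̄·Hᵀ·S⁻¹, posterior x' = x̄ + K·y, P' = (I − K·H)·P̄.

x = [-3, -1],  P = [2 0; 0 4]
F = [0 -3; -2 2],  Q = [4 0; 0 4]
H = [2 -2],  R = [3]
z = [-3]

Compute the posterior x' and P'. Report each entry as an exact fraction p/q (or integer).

x' = [1273/467, 1972/467]
P' = [2296/467 2104/467; 2104/467 2260/467]

x̄ = F·x = [3, 4]
P̄ = F·P·Fᵀ + Q = [40 -24; -24 28]
y = z − H·x̄ = [-1]
S = H·P̄·Hᵀ + R = [467]
K = P̄·Hᵀ·S⁻¹ = [128/467; -104/467]
x' = x̄ + K·y = [1273/467, 1972/467]
P' = (I − K·H)·P̄ = [2296/467 2104/467; 2104/467 2260/467]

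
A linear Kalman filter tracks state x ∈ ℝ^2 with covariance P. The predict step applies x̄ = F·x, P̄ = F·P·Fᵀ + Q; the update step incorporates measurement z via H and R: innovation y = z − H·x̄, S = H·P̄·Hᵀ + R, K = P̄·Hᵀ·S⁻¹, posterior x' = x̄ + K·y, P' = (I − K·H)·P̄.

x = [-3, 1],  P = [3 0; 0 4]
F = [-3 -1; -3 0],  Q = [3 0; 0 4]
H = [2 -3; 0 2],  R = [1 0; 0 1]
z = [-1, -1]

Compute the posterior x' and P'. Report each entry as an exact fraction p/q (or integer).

x̄ = F·x = [8, 9]
P̄ = F·P·Fᵀ + Q = [34 27; 27 31]
y = z − H·x̄ = [10, -19]
S = H·P̄·Hᵀ + R = [92 -78; -78 125]
K = P̄·Hᵀ·S⁻¹ = [2587/5416 1977/2708; -39/5416 1331/2708]
x' = x̄ + K·y = [-741/677, -278/677]
P' = (I − K·H)·P̄ = [4259/5416 1977/5416; 1977/5416 1331/5416]

x' = [-741/677, -278/677]
P' = [4259/5416 1977/5416; 1977/5416 1331/5416]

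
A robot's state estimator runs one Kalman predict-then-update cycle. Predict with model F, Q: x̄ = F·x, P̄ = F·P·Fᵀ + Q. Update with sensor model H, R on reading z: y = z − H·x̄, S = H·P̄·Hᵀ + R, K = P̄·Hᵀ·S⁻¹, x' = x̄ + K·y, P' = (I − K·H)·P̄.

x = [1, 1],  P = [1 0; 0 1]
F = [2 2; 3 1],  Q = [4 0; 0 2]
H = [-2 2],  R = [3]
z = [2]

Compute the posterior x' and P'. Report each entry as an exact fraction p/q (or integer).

x' = [124/35, 156/35]
P' = [356/35 344/35; 344/35 356/35]

x̄ = F·x = [4, 4]
P̄ = F·P·Fᵀ + Q = [12 8; 8 12]
y = z − H·x̄ = [2]
S = H·P̄·Hᵀ + R = [35]
K = P̄·Hᵀ·S⁻¹ = [-8/35; 8/35]
x' = x̄ + K·y = [124/35, 156/35]
P' = (I − K·H)·P̄ = [356/35 344/35; 344/35 356/35]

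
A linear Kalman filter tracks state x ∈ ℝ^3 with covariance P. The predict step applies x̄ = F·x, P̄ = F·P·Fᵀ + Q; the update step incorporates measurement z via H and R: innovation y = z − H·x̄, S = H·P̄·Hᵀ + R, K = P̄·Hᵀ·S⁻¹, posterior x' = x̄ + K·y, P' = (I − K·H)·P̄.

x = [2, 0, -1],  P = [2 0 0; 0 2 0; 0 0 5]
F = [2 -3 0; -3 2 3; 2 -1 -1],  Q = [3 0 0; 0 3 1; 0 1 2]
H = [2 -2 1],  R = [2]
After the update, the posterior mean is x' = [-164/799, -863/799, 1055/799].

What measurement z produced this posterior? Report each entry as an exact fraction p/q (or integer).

z = [3]

x̄ = F·x = [4, -9, 5]
P̄ = F·P·Fᵀ + Q = [29 -24 14; -24 74 -30; 14 -30 17]
S = H·P̄·Hᵀ + R = [799]
K = P̄·Hᵀ·S⁻¹ = [120/799; -226/799; 105/799]
x' − x̄ = [-3360/799, 6328/799, -2940/799] = K·y
y = (KᵀK)⁻¹·Kᵀ·(x' − x̄) = [-28]
z = y + H·x̄ = [-28] + [31] = [3]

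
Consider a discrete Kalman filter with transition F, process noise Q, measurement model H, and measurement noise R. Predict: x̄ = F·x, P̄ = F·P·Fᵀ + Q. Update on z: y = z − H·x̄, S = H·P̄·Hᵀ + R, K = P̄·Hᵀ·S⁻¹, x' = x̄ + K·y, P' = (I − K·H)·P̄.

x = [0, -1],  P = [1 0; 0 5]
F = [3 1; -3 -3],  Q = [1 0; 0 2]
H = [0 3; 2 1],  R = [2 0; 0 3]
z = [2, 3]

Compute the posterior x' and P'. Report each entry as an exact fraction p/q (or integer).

x̄ = F·x = [-1, 3]
P̄ = F·P·Fᵀ + Q = [15 -24; -24 56]
y = z − H·x̄ = [-7, 2]
S = H·P̄·Hᵀ + R = [506 24; 24 23]
K = P̄·Hᵀ·S⁻¹ = [-900/5531 2382/5531; 1836/5531 8/5531]
x' = x̄ + K·y = [5533/5531, 3757/5531]
P' = (I − K·H)·P̄ = [3873/5531 -600/5531; -600/5531 1224/5531]

x' = [5533/5531, 3757/5531]
P' = [3873/5531 -600/5531; -600/5531 1224/5531]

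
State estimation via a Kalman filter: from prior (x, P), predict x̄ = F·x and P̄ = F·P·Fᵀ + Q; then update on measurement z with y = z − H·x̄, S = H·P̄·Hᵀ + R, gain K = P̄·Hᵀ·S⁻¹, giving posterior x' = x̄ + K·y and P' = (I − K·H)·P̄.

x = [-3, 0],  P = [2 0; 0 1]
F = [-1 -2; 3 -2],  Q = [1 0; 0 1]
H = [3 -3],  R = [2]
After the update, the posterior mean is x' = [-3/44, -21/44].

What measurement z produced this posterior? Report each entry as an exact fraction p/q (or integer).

z = [1]

x̄ = F·x = [3, -9]
P̄ = F·P·Fᵀ + Q = [7 -2; -2 23]
S = H·P̄·Hᵀ + R = [308]
K = P̄·Hᵀ·S⁻¹ = [27/308; -75/308]
x' − x̄ = [-135/44, 375/44] = K·y
y = (KᵀK)⁻¹·Kᵀ·(x' − x̄) = [-35]
z = y + H·x̄ = [-35] + [36] = [1]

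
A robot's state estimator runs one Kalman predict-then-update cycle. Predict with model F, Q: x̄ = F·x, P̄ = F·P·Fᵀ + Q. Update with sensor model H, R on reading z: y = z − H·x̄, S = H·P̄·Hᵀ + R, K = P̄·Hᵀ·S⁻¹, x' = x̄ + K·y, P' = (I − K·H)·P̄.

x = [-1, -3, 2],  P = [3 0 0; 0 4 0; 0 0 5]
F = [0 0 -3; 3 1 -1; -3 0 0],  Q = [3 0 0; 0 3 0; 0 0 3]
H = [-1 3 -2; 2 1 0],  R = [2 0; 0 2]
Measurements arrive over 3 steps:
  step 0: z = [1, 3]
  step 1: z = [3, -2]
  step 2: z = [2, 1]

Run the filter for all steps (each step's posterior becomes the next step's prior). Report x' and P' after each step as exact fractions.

step 0: x̄ = F·x = [-6, -8, 3]
step 0: P̄ = F·P·Fᵀ + Q = [48 15 0; 15 39 -27; 0 -27 30]
step 0: y = z − H·x̄ = [25, 23]
step 0: S = H·P̄·Hᵀ + R = [755 150; 150 293]
step 0: K = P̄·Hᵀ·S⁻¹ = [-17529/198715 16851/39743; 35358/198715 5739/39743; -37263/198715 153/39743]
step 0: x' = x̄ + K·y = [61470/39743, -9157/39743, -63567/39743]
step 0: P' = (I − K·H)·P̄ = [133428/198715 -98346/198715 -196704/198715; -98346/198715 254082/198715 394938/198715; -196704/198715 394938/198715 728022/198715]
step 1: x̄ = F·x = [190701/39743, 238820/39743, -184410/39743]
step 1: P̄ = F·P·Fᵀ + Q = [7148343/198715 2769588/198715 -1770336/198715; 2769588/198715 2579373/198715 -1495926/198715; -1770336/198715 -1495926/198715 1796997/198715]
step 1: y = z − H·x̄ = [-775350/39743, -699708/39743]
step 1: S = H·P̄·Hᵀ + R = [32200358/198715 17362569/198715; 17362569/198715 42648527/198715]
step 1: K = P̄·Hᵀ·S⁻¹ = [-482196453/5393850667 2354714445/5393850667; 999118044/5393850667 620021061/5393850667; -914501514/5393850667 -264688200/5393850667]
step 1: x' = x̄ + K·y = [-6167848401/5393850667, 2004366664/5393850667, -2526653790/5393850667]
step 1: P' = (I − K·H)·P̄ = [3209335572/5393850667 -1709242254/5393850667 -3686334714/5393850667; -1709242254/5393850667 4658526630/5393850667 6843293028/5393850667; -3686334714/5393850667 6843293028/5393850667 13022608413/5393850667]
step 2: x̄ = F·x = [7579961370/5393850667, -13972524749/5393850667, 18503545203/5393850667]
step 2: P̄ = F·P·Fᵀ + Q = [133385027718/5393850667 51714958581/5393850667 -33177012426/5393850667; 51714958581/5393850667 60922675896/5393850667 -34815297528/5393850667; -33177012426/5393850667 -34815297528/5393850667 45065572149/5393850667]
step 2: y = z − H·x̄ = [97292327357/5393850667, 4206452676/5393850667]
step 2: S = H·P̄·Hᵀ + R = [847524869858/5393850667 376911409917/5393850667; 376911409917/5393850667 812110322426/5393850667]
step 2: K = P̄·Hᵀ·S⁻¹ = [-8988467228961/101267446601857 43885687723131/101267446601857; 18730757277756/101267446601857 11801021415879/101267446601857; -17231243447388/101267446601857 -4618223147664/101267446601857]
step 2: x' = x̄ + K·y = [14404830715707/101267446601857, 84733065694609/101267446601857, 32984350402773/101267446601857]
step 2: P' = (I − K·H)·P̄ = [59815516031688/101267446601857 -31859656617114/101267446601857 -68708775712554/101267446601857; -31859656617114/101267446601857 87321356065986/101267446601857 128181105129780/101267446601857; -68708775712554/101267446601857 128181105129780/101267446601857 243857288998335/101267446601857]

step 0: x' = [61470/39743, -9157/39743, -63567/39743], P' = [133428/198715 -98346/198715 -196704/198715; -98346/198715 254082/198715 394938/198715; -196704/198715 394938/198715 728022/198715]
step 1: x' = [-6167848401/5393850667, 2004366664/5393850667, -2526653790/5393850667], P' = [3209335572/5393850667 -1709242254/5393850667 -3686334714/5393850667; -1709242254/5393850667 4658526630/5393850667 6843293028/5393850667; -3686334714/5393850667 6843293028/5393850667 13022608413/5393850667]
step 2: x' = [14404830715707/101267446601857, 84733065694609/101267446601857, 32984350402773/101267446601857], P' = [59815516031688/101267446601857 -31859656617114/101267446601857 -68708775712554/101267446601857; -31859656617114/101267446601857 87321356065986/101267446601857 128181105129780/101267446601857; -68708775712554/101267446601857 128181105129780/101267446601857 243857288998335/101267446601857]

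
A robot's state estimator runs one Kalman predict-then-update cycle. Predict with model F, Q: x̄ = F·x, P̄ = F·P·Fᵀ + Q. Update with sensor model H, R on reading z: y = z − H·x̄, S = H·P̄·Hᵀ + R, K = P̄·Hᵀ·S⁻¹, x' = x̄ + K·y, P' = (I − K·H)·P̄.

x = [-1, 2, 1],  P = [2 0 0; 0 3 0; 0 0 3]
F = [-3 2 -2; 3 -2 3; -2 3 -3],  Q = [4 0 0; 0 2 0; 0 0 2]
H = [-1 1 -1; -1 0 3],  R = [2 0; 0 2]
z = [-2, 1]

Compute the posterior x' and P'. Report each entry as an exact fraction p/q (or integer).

x' = [37687/27047, 3619/27047, 21520/27047]
P' = [46630/27047 34900/27047 12154/27047; 34900/27047 67744/27047 12426/27047; 12154/27047 12426/27047 8720/27047]

x̄ = F·x = [5, -4, 5]
P̄ = F·P·Fᵀ + Q = [46 -48 48; -48 59 -57; 48 -57 64]
y = z − H·x̄ = [12, -9]
S = H·P̄·Hᵀ + R = [477 -365; -365 336]
K = P̄·Hᵀ·S⁻¹ = [-11942/27047 -5084/27047; 10209/27047 1189/27047; -4224/27047 7003/27047]
x' = x̄ + K·y = [37687/27047, 3619/27047, 21520/27047]
P' = (I − K·H)·P̄ = [46630/27047 34900/27047 12154/27047; 34900/27047 67744/27047 12426/27047; 12154/27047 12426/27047 8720/27047]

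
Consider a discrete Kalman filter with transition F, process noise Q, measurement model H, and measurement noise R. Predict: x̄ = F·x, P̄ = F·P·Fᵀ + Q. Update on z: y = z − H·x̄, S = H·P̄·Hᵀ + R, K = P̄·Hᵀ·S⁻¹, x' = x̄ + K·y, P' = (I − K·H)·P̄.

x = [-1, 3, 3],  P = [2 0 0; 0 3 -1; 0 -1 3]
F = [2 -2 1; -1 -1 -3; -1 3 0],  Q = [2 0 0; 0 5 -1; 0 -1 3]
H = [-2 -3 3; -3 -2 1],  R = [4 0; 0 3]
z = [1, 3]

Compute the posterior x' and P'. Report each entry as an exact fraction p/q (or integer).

x' = [407/13897, -2129/1069, -19120/13897]
P' = [54690/13897 -7319/1069 -52771/13897; -7319/1069 28889/2138 17725/2138; -52771/13897 17725/2138 161285/27794]

x̄ = F·x = [-5, -11, 10]
P̄ = F·P·Fᵀ + Q = [29 -12 -25; -12 31 1; -25 1 32]
y = z − H·x̄ = [-72, -44]
S = H·P̄·Hᵀ + R = [825 566; 566 422]
K = P̄·Hᵀ·S⁻¹ = [4437/13897 -8849/13897; -527/1069 1287/2138; 458/13897 5687/27794]
x' = x̄ + K·y = [407/13897, -2129/1069, -19120/13897]
P' = (I − K·H)·P̄ = [54690/13897 -7319/1069 -52771/13897; -7319/1069 28889/2138 17725/2138; -52771/13897 17725/2138 161285/27794]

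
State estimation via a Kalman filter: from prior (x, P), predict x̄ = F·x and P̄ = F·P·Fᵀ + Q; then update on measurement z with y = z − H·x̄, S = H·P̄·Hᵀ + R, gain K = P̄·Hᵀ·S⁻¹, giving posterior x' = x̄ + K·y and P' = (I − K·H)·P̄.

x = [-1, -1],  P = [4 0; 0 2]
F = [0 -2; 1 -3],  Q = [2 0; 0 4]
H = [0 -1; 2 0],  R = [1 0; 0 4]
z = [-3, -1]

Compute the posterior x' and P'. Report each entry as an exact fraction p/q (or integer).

x' = [1/51, 418/153]
P' = [14/17 4/51; 4/51 142/153]

x̄ = F·x = [2, 2]
P̄ = F·P·Fᵀ + Q = [10 12; 12 26]
y = z − H·x̄ = [-1, -5]
S = H·P̄·Hᵀ + R = [27 -24; -24 44]
K = P̄·Hᵀ·S⁻¹ = [-4/51 7/17; -142/153 2/51]
x' = x̄ + K·y = [1/51, 418/153]
P' = (I − K·H)·P̄ = [14/17 4/51; 4/51 142/153]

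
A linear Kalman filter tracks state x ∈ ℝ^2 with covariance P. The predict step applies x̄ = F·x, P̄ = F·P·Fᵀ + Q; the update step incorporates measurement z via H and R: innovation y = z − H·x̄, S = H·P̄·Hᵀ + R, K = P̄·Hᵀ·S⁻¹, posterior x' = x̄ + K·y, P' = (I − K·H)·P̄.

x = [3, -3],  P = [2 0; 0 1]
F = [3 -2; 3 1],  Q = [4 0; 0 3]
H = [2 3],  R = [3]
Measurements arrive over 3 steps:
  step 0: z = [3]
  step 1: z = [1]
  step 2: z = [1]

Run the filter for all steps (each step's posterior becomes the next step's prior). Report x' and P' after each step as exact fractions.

step 0: x̄ = F·x = [15, 6]
step 0: P̄ = F·P·Fᵀ + Q = [26 16; 16 22]
step 0: y = z − H·x̄ = [-45]
step 0: S = H·P̄·Hᵀ + R = [497]
step 0: K = P̄·Hᵀ·S⁻¹ = [100/497; 14/71]
step 0: x' = x̄ + K·y = [2955/497, -204/71]
step 0: P' = (I − K·H)·P̄ = [2922/497 -264/71; -264/71 190/71]
step 1: x̄ = F·x = [11721/497, 7437/497]
step 1: P̄ = F·P·Fᵀ + Q = [55782/497 29182/497; 29182/497 18031/497]
step 1: y = z − H·x̄ = [-45256/497]
step 1: S = H·P̄·Hᵀ + R = [737082/497]
step 1: K = P̄·Hᵀ·S⁻¹ = [33185/122847; 112457/737082]
step 1: x' = x̄ + K·y = [-124609/122847, 394693/368541]
step 1: P' = (I − K·H)·P̄ = [164444/40949 -295703/122847; -295703/122847 1295269/737082]
step 2: x̄ = F·x = [-1910867/368541, -726788/368541]
step 2: P̄ = F·P·Fᵀ + Q = [28029974/368541 14686022/368541; 14686022/368541 19501135/737082]
step 2: y = z − H·x̄ = [6370639/368541]
step 2: S = H·P̄·Hᵀ + R = [754425781/737082]
step 2: K = P̄·Hᵀ·S⁻¹ = [200236028/754425781; 117247493/754425781]
step 2: x' = x̄ + K·y = [-450359335/754425781, 538973539/754425781]
step 2: P' = (I − K·H)·P̄ = [2982847422/754425781 -1788328920/754425781; -1788328920/754425781 1309466773/754425781]

step 0: x' = [2955/497, -204/71], P' = [2922/497 -264/71; -264/71 190/71]
step 1: x' = [-124609/122847, 394693/368541], P' = [164444/40949 -295703/122847; -295703/122847 1295269/737082]
step 2: x' = [-450359335/754425781, 538973539/754425781], P' = [2982847422/754425781 -1788328920/754425781; -1788328920/754425781 1309466773/754425781]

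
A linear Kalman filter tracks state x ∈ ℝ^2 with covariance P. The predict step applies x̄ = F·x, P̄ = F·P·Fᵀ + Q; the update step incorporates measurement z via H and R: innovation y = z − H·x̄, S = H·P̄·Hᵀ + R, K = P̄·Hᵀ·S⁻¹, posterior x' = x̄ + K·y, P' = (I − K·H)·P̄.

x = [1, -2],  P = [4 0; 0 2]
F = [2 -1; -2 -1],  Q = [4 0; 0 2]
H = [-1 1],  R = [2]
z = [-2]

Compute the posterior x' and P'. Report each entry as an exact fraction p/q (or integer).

x̄ = F·x = [4, 0]
P̄ = F·P·Fᵀ + Q = [22 -14; -14 20]
y = z − H·x̄ = [2]
S = H·P̄·Hᵀ + R = [72]
K = P̄·Hᵀ·S⁻¹ = [-1/2; 17/36]
x' = x̄ + K·y = [3, 17/18]
P' = (I − K·H)·P̄ = [4 3; 3 71/18]

x' = [3, 17/18]
P' = [4 3; 3 71/18]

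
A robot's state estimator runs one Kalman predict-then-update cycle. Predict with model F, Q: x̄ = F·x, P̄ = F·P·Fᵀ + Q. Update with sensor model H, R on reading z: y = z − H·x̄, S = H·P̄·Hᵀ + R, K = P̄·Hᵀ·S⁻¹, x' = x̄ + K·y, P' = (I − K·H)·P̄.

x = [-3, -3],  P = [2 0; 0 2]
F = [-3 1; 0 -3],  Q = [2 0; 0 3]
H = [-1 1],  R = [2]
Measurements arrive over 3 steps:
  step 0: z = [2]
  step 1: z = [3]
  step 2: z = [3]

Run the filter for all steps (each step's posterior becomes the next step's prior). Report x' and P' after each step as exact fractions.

step 0: x' = [370/57, 162/19], P' = [470/57 138/19; 138/19 156/19]
step 1: x' = [-7994/727, -6483/727], P' = [29692/727 29688/727; 29688/727 31062/727]
step 2: x' = [106443/4369, 1553688/56797], P' = [440452/4369 448512/4369; 448512/4369 6046122/56797]

step 0: x̄ = F·x = [6, 9]
step 0: P̄ = F·P·Fᵀ + Q = [22 -6; -6 21]
step 0: y = z − H·x̄ = [-1]
step 0: S = H·P̄·Hᵀ + R = [57]
step 0: K = P̄·Hᵀ·S⁻¹ = [-28/57; 9/19]
step 0: x' = x̄ + K·y = [370/57, 162/19]
step 0: P' = (I − K·H)·P̄ = [470/57 138/19; 138/19 156/19]
step 1: x̄ = F·x = [-208/19, -486/19]
step 1: P̄ = F·P·Fᵀ + Q = [776/19 774/19; 774/19 1461/19]
step 1: y = z − H·x̄ = [335/19]
step 1: S = H·P̄·Hᵀ + R = [727/19]
step 1: K = P̄·Hᵀ·S⁻¹ = [-2/727; 687/727]
step 1: x' = x̄ + K·y = [-7994/727, -6483/727]
step 1: P' = (I − K·H)·P̄ = [29692/727 29688/727; 29688/727 31062/727]
step 2: x̄ = F·x = [17499/727, 19449/727]
step 2: P̄ = F·P·Fᵀ + Q = [121616/727 174006/727; 174006/727 281739/727]
step 2: y = z − H·x̄ = [231/727]
step 2: S = H·P̄·Hᵀ + R = [56797/727]
step 2: K = P̄·Hᵀ·S⁻¹ = [4030/4369; 107733/56797]
step 2: x' = x̄ + K·y = [106443/4369, 1553688/56797]
step 2: P' = (I − K·H)·P̄ = [440452/4369 448512/4369; 448512/4369 6046122/56797]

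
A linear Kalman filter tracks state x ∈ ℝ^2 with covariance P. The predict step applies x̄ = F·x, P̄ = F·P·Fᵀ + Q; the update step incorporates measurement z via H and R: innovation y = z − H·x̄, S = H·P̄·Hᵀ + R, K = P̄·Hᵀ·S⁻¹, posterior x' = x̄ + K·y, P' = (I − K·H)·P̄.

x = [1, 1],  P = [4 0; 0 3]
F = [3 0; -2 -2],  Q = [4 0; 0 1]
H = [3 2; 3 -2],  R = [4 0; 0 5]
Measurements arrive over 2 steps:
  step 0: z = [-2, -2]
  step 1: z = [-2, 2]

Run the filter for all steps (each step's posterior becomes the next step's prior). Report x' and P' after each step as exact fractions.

step 0: x̄ = F·x = [3, -4]
step 0: P̄ = F·P·Fᵀ + Q = [40 -24; -24 29]
step 0: y = z − H·x̄ = [-3, -19]
step 0: S = H·P̄·Hᵀ + R = [192 244; 244 769]
step 0: K = P̄·Hᵀ·S⁻¹ = [1797/11014 918/5507; 10477/44056 -2693/11014]
step 0: x' = x̄ + K·y = [-7233/11014, -2987/44056]
step 0: P' = (I − K·H)·P̄ = [1364/5507 -249/5507; -249/5507 11971/22028]
step 1: x̄ = F·x = [-21699/11014, 31919/22028]
step 1: P̄ = F·P·Fᵀ + Q = [34304/5507 -6690/5507; -6690/5507 20942/5507]
step 1: y = z − H·x̄ = [5575/5507, 59522/5507]
step 1: S = H·P̄·Hᵀ + R = [334252/5507 224968/5507; 224968/5507 500319/5507]
step 1: K = P̄·Hᵀ·S⁻¹ = [845859/5294263 850236/5294263; 2256367/10588526 -1162870/5294263]
step 1: x' = x̄ + K·y = [-59133/814502, -1155443/1629004]
step 1: P' = (I − K·H)·P̄ = [1272436/5294263 -216936/5294263; -216936/5294263 2581771/5294263]

step 0: x' = [-7233/11014, -2987/44056], P' = [1364/5507 -249/5507; -249/5507 11971/22028]
step 1: x' = [-59133/814502, -1155443/1629004], P' = [1272436/5294263 -216936/5294263; -216936/5294263 2581771/5294263]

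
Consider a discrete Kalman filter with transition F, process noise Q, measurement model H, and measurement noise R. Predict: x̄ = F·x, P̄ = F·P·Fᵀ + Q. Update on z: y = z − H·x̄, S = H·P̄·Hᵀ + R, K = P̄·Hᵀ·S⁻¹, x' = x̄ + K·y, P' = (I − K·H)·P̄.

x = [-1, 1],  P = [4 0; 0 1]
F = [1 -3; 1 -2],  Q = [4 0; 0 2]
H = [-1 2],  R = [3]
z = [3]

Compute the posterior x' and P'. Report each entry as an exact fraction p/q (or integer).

x' = [-13/4, -1/2]
P' = [331/20 17/2; 17/2 5]

x̄ = F·x = [-4, -3]
P̄ = F·P·Fᵀ + Q = [17 10; 10 10]
y = z − H·x̄ = [5]
S = H·P̄·Hᵀ + R = [20]
K = P̄·Hᵀ·S⁻¹ = [3/20; 1/2]
x' = x̄ + K·y = [-13/4, -1/2]
P' = (I − K·H)·P̄ = [331/20 17/2; 17/2 5]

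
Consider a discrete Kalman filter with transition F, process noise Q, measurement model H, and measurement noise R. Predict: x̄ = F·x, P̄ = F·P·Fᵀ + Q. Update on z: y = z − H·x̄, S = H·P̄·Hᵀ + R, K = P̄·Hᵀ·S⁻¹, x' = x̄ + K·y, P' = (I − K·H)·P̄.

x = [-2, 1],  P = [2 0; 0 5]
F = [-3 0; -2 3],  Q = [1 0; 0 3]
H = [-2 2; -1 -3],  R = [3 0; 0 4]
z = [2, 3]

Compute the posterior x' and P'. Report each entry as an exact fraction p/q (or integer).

x̄ = F·x = [6, 7]
P̄ = F·P·Fᵀ + Q = [19 12; 12 56]
y = z − H·x̄ = [0, 30]
S = H·P̄·Hᵀ + R = [207 -250; -250 599]
K = P̄·Hᵀ·S⁻¹ = [-22136/61493 -14885/61493; 7712/61493 -15260/61493]
x' = x̄ + K·y = [-77592/61493, -27349/61493]
P' = (I − K·H)·P̄ = [39788/61493 6584/61493; 6584/61493 18152/61493]

x' = [-77592/61493, -27349/61493]
P' = [39788/61493 6584/61493; 6584/61493 18152/61493]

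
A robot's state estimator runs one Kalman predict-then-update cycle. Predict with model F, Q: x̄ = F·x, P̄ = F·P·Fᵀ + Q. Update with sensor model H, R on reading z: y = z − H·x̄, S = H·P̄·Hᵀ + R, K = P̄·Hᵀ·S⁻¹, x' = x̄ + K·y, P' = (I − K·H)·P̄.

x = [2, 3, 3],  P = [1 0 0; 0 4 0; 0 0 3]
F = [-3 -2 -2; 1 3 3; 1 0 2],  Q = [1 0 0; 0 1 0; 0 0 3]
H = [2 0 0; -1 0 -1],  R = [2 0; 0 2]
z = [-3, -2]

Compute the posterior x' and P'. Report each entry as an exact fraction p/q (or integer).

x̄ = F·x = [-18, 20, 8]
P̄ = F·P·Fᵀ + Q = [38 -45 -15; -45 65 19; -15 19 16]
y = z − H·x̄ = [33, -12]
S = H·P̄·Hᵀ + R = [154 -46; -46 26]
K = P̄·Hᵀ·S⁻¹ = [459/944 -23/944; -143/236 -17/236; -7/16 -13/16]
x' = x̄ + K·y = [-1569/944, 205/236, 53/16]
P' = (I − K·H)·P̄ = [459/944 -143/236 -7/16; -143/236 728/59 3/4; -7/16 3/4 33/16]

x' = [-1569/944, 205/236, 53/16]
P' = [459/944 -143/236 -7/16; -143/236 728/59 3/4; -7/16 3/4 33/16]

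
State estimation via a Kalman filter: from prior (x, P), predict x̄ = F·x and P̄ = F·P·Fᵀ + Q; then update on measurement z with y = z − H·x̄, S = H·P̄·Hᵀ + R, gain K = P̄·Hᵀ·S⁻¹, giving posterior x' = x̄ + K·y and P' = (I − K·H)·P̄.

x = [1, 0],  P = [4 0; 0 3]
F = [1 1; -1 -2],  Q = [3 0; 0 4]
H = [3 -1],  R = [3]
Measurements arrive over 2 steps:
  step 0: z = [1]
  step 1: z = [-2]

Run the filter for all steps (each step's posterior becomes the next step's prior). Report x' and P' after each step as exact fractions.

step 0: x' = [53/173, -23/173], P' = [130/173 270/173; 270/173 960/173]
step 1: x' = [-16417/42762, 5824/7127], P' = [30493/42762 10593/7127; 10593/7127 38940/7127]

step 0: x̄ = F·x = [1, -1]
step 0: P̄ = F·P·Fᵀ + Q = [10 -10; -10 20]
step 0: y = z − H·x̄ = [-3]
step 0: S = H·P̄·Hᵀ + R = [173]
step 0: K = P̄·Hᵀ·S⁻¹ = [40/173; -50/173]
step 0: x' = x̄ + K·y = [53/173, -23/173]
step 0: P' = (I − K·H)·P̄ = [130/173 270/173; 270/173 960/173]
step 1: x̄ = F·x = [30/173, -7/173]
step 1: P̄ = F·P·Fᵀ + Q = [2149/173 -2860/173; -2860/173 5742/173]
step 1: y = z − H·x̄ = [-443/173]
step 1: S = H·P̄·Hᵀ + R = [42762/173]
step 1: K = P̄·Hᵀ·S⁻¹ = [9307/42762; -2387/7127]
step 1: x' = x̄ + K·y = [-16417/42762, 5824/7127]
step 1: P' = (I − K·H)·P̄ = [30493/42762 10593/7127; 10593/7127 38940/7127]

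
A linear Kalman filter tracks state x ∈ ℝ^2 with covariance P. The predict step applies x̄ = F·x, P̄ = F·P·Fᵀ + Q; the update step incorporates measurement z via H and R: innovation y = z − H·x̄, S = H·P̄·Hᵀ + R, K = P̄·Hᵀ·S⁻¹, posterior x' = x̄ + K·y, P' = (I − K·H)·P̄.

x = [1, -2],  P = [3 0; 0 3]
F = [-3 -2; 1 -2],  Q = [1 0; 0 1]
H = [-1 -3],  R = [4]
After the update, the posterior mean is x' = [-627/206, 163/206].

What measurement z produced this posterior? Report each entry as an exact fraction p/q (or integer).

z = [1]

x̄ = F·x = [1, 5]
P̄ = F·P·Fᵀ + Q = [40 3; 3 16]
S = H·P̄·Hᵀ + R = [206]
K = P̄·Hᵀ·S⁻¹ = [-49/206; -51/206]
x' − x̄ = [-833/206, -867/206] = K·y
y = (KᵀK)⁻¹·Kᵀ·(x' − x̄) = [17]
z = y + H·x̄ = [17] + [-16] = [1]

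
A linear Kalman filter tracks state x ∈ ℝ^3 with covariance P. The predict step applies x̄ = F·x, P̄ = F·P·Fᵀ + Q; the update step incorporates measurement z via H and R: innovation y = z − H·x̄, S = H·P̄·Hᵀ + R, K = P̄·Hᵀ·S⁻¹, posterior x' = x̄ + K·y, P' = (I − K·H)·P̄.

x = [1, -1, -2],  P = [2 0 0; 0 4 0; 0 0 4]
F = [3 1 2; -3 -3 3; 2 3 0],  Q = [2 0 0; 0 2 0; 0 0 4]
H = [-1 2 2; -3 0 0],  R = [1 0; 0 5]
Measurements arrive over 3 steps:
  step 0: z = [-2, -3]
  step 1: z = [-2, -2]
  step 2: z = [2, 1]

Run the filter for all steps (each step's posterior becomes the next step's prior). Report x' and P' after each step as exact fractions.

step 0: x̄ = F·x = [-2, -6, -1]
step 0: P̄ = F·P·Fᵀ + Q = [40 -6 24; -6 92 -48; 24 -48 48]
step 0: y = z − H·x̄ = [10, -9]
step 0: S = H·P̄·Hᵀ + R = [145 12; 12 365]
step 0: K = P̄·Hᵀ·S⁻¹ = [-20/52781 -17352/52781; 34094/52781 1482/52781; -168/1123 -216/1123]
step 0: x' = x̄ + K·y = [50406/52781, 10916/52781, -859/1123]
step 0: P' = (I − K·H)·P̄ = [28920/52781 -2470/52781 360/1123; -2470/52781 1624340/52781 -34224/1123; 360/1123 -34224/1123 34320/1123]
step 1: x̄ = F·x = [81388/52781, -305085/52781, 133560/52781]
step 1: P̄ = F·P·Fᵀ + Q = [2196450/52781 9450924/52781 -4564118/52781; 9450924/52781 58106746/52781 -29130762/52781; -4564118/52781 -29130762/52781 14916224/52781]
step 1: y = z − H·x̄ = [318876/52781, 138602/52781]
step 1: S = H·P̄·Hᵀ + R = [41747791/52781 -22731486/52781; -22731486/52781 20031955/52781]
step 1: K = P̄·Hᵀ·S⁻¹ = [37885810/6054629789 -1948630278/6054629789; 6196739188/6054629789 -1537765428/6054629789; -243115182/465740753 42468042/465740753]
step 1: x' = x̄ + K·y = [342155512/465740753, -122891961/465740753, -178721628/465740753]
step 1: P' = (I − K·H)·P̄ = [3247717130/6054629789 2562942380/6054629789 -70780070/465740753; 2562942380/6054629789 145253077626/6054629789 -10836402834/465740753; -70780070/465740753 -10836402834/465740753 10679455208/465740753]
step 2: x̄ = F·x = [546131319/465740753, -1193955537/465740753, 315635141/465740753]
step 2: P̄ = F·P·Fᵀ + Q = [182766478182/6054629789 757112798412/6054629789 -365482082854/6054629789; 757112798412/6054629789 5196526434094/6054629789 -2638588114152/6054629789; -365482082854/6054629789 -2638588114152/6054629789 1375242394870/6054629789]
step 2: y = z − H·x̄ = [3234253617/465740753, 2104134710/465740753]
step 2: S = H·P̄·Hᵀ + R = [3800668648379/6054629789 -1801484858802/6054629789; -1801484858802/6054629789 1675171452583/6054629789]
step 2: K = P̄·Hᵀ·S⁻¹ = [3002474764670/515543316896077 -165513324551394/515543316896077; 530155457792536/515543316896077 -128886090863100/515543316896077; -271720147688454/515543316896077 45228686158002/515543316896077]
step 2: x' = x̄ + K·y = [-122379702148179/515543316896077, 1777657863118371/515543316896077, -1333190257714697/515543316896077]
step 2: P' = (I − K·H)·P̄ = [275855540918990/515543316896077 214810151438500/515543316896077 -75381143596670/515543316896077; 214810151438500/515543316896077 12464528836048414/515543316896077 -12092046031432896/515543316896077; -75381143596670/515543316896077 -12092046031432896/515543316896077 11918495385790334/515543316896077]

step 0: x' = [50406/52781, 10916/52781, -859/1123], P' = [28920/52781 -2470/52781 360/1123; -2470/52781 1624340/52781 -34224/1123; 360/1123 -34224/1123 34320/1123]
step 1: x' = [342155512/465740753, -122891961/465740753, -178721628/465740753], P' = [3247717130/6054629789 2562942380/6054629789 -70780070/465740753; 2562942380/6054629789 145253077626/6054629789 -10836402834/465740753; -70780070/465740753 -10836402834/465740753 10679455208/465740753]
step 2: x' = [-122379702148179/515543316896077, 1777657863118371/515543316896077, -1333190257714697/515543316896077], P' = [275855540918990/515543316896077 214810151438500/515543316896077 -75381143596670/515543316896077; 214810151438500/515543316896077 12464528836048414/515543316896077 -12092046031432896/515543316896077; -75381143596670/515543316896077 -12092046031432896/515543316896077 11918495385790334/515543316896077]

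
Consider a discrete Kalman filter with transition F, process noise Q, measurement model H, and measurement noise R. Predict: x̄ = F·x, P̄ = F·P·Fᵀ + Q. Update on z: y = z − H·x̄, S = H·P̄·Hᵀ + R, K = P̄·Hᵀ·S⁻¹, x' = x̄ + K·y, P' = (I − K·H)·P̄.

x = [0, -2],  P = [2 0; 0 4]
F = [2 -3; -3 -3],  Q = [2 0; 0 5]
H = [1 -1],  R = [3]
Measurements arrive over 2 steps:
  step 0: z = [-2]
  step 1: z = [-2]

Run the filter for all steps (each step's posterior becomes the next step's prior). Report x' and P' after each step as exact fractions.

step 0: x̄ = F·x = [6, 6]
step 0: P̄ = F·P·Fᵀ + Q = [46 24; 24 59]
step 0: y = z − H·x̄ = [-2]
step 0: S = H·P̄·Hᵀ + R = [60]
step 0: K = P̄·Hᵀ·S⁻¹ = [11/30; -7/12]
step 0: x' = x̄ + K·y = [79/15, 43/6]
step 0: P' = (I − K·H)·P̄ = [569/15 221/6; 221/6 463/12]
step 1: x̄ = F·x = [-329/30, -373/10]
step 1: P̄ = F·P·Fᵀ + Q = [3539/60 4603/20; 4603/20 27133/20]
step 1: y = z − H·x̄ = [-85/3]
step 1: S = H·P̄·Hᵀ + R = [2875/3]
step 1: K = P̄·Hᵀ·S⁻¹ = [-1027/5750; -6759/5750]
step 1: x' = x̄ + K·y = [-3396/575, -2297/575]
step 1: P' = (I − K·H)·P̄ = [81683/2875 166447/5750; 166447/5750 93362/2875]

step 0: x' = [79/15, 43/6], P' = [569/15 221/6; 221/6 463/12]
step 1: x' = [-3396/575, -2297/575], P' = [81683/2875 166447/5750; 166447/5750 93362/2875]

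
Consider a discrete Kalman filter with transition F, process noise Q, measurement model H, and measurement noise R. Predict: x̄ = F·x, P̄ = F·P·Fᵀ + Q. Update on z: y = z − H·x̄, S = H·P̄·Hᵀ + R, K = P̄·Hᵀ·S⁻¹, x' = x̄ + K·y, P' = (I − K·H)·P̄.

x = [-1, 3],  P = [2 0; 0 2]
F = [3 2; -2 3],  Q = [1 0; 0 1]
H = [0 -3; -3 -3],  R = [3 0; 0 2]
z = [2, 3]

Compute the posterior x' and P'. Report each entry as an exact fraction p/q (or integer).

x̄ = F·x = [3, 11]
P̄ = F·P·Fᵀ + Q = [27 0; 0 27]
y = z − H·x̄ = [35, 45]
S = H·P̄·Hᵀ + R = [246 243; 243 488]
K = P̄·Hᵀ·S⁻¹ = [6561/20333 -6642/20333; -6615/20333 -81/20333]
x' = x̄ + K·y = [-8256/20333, -11507/20333]
P' = (I − K·H)·P̄ = [10989/20333 -6561/20333; -6561/20333 6615/20333]

x' = [-8256/20333, -11507/20333]
P' = [10989/20333 -6561/20333; -6561/20333 6615/20333]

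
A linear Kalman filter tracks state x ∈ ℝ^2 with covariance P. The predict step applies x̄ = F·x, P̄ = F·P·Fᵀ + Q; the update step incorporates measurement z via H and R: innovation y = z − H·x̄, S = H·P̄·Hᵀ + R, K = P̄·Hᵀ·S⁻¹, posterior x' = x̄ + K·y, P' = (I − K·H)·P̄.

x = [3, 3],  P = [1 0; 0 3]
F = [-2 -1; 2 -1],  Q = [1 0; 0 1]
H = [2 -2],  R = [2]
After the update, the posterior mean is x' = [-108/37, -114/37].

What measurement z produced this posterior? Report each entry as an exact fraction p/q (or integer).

x̄ = F·x = [-9, 3]
P̄ = F·P·Fᵀ + Q = [8 -1; -1 8]
S = H·P̄·Hᵀ + R = [74]
K = P̄·Hᵀ·S⁻¹ = [9/37; -9/37]
x' − x̄ = [225/37, -225/37] = K·y
y = (KᵀK)⁻¹·Kᵀ·(x' − x̄) = [25]
z = y + H·x̄ = [25] + [-24] = [1]

z = [1]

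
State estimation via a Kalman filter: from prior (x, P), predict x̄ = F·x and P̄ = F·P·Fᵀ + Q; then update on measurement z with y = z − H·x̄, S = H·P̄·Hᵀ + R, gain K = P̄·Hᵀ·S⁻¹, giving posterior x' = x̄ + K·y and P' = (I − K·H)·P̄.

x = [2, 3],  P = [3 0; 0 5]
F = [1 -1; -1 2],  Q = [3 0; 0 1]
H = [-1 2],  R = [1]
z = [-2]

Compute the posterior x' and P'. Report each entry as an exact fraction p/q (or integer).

x̄ = F·x = [-1, 4]
P̄ = F·P·Fᵀ + Q = [11 -13; -13 24]
y = z − H·x̄ = [-11]
S = H·P̄·Hᵀ + R = [160]
K = P̄·Hᵀ·S⁻¹ = [-37/160; 61/160]
x' = x̄ + K·y = [247/160, -31/160]
P' = (I − K·H)·P̄ = [391/160 177/160; 177/160 119/160]

x' = [247/160, -31/160]
P' = [391/160 177/160; 177/160 119/160]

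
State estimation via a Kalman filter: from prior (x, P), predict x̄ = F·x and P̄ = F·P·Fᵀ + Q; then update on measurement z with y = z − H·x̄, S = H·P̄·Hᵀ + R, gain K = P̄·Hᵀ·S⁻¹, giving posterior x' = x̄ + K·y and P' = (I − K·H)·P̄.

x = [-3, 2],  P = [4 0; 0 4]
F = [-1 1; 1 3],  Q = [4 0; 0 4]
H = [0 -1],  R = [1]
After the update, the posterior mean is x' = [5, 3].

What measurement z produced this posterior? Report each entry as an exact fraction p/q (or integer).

x̄ = F·x = [5, 3]
P̄ = F·P·Fᵀ + Q = [12 8; 8 44]
S = H·P̄·Hᵀ + R = [45]
K = P̄·Hᵀ·S⁻¹ = [-8/45; -44/45]
x' − x̄ = [0, 0] = K·y
y = (KᵀK)⁻¹·Kᵀ·(x' − x̄) = [0]
z = y + H·x̄ = [0] + [-3] = [-3]

z = [-3]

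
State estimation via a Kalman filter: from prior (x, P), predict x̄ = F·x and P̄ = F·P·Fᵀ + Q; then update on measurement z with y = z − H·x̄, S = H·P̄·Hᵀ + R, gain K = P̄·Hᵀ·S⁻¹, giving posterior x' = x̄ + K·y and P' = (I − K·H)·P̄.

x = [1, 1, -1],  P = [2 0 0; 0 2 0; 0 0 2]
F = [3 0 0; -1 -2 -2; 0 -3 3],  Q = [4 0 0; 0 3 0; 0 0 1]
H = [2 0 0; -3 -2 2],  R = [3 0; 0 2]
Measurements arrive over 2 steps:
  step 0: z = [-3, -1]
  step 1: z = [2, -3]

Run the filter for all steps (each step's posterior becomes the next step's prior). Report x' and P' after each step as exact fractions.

step 0: x' = [-825/586, -299/293, -2147/586], P' = [417/586 -144/293 333/586; -144/293 3841/293 10730/879; 333/586 10730/879 70559/5274]
step 1: x' = [133621469/210192863, -452920767/210192863, -573659673/210192863], P' = [146993622/210192863 -82702332/210192863 137678184/210192863; -82702332/210192863 2266841955/210192863 2044268426/210192863; 137678184/210192863 2044268426/210192863 2256961913/210192863]

step 0: x̄ = F·x = [3, -1, -6]
step 0: P̄ = F·P·Fᵀ + Q = [22 -6 0; -6 21 0; 0 0 37]
step 0: y = z − H·x̄ = [-9, 18]
step 0: S = H·P̄·Hᵀ + R = [91 -108; -108 360]
step 0: K = P̄·Hᵀ·S⁻¹ = [139/293 -9/1172; -96/293 -145/879; 111/293 3367/10548]
step 0: x' = x̄ + K·y = [-825/586, -299/293, -2147/586]
step 0: P' = (I − K·H)·P̄ = [417/586 -144/293 333/586; -144/293 3841/293 10730/879; 333/586 10730/879 70559/5274]
step 1: x̄ = F·x = [-2475/586, 6315/586, -4647/586]
step 1: P̄ = F·P·Fᵀ + Q = [6097/586 -1521/586 5589/586; -1521/586 1095023/5274 -8431/1758; 5589/586 -8431/1758 11523/586]
step 1: y = z − H·x̄ = [3061/293, 12741/586]
step 1: S = H·P̄·Hᵀ + R = [13073/293 -4071/293; -4071/293 4733789/5274]
step 1: K = P̄·Hᵀ·S⁻¹ = [97995748/210192863 -109917/210192863; -55134888/210192863 -98520031/210192863; 91785456/210192863 6176211/210192863]
step 1: x' = x̄ + K·y = [133621469/210192863, -452920767/210192863, -573659673/210192863]
step 1: P' = (I − K·H)·P̄ = [146993622/210192863 -82702332/210192863 137678184/210192863; -82702332/210192863 2266841955/210192863 2044268426/210192863; 137678184/210192863 2044268426/210192863 2256961913/210192863]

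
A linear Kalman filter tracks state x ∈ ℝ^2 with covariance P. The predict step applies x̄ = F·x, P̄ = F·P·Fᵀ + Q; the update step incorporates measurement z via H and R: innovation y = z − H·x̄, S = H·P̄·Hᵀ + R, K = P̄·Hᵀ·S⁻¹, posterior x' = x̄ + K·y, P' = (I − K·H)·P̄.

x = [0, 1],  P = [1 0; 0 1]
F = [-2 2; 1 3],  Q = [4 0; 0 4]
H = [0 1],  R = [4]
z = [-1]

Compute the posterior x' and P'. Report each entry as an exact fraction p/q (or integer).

x' = [10/9, -1/9]
P' = [100/9 8/9; 8/9 28/9]

x̄ = F·x = [2, 3]
P̄ = F·P·Fᵀ + Q = [12 4; 4 14]
y = z − H·x̄ = [-4]
S = H·P̄·Hᵀ + R = [18]
K = P̄·Hᵀ·S⁻¹ = [2/9; 7/9]
x' = x̄ + K·y = [10/9, -1/9]
P' = (I − K·H)·P̄ = [100/9 8/9; 8/9 28/9]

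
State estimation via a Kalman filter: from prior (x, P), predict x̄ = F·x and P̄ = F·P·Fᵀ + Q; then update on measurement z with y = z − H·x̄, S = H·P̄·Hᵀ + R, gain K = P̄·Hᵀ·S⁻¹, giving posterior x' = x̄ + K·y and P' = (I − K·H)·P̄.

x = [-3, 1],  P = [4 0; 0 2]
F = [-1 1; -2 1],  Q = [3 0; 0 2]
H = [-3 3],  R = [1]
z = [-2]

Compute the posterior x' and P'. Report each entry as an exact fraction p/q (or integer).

x' = [295/82, 122/41]
P' = [729/82 365/41; 365/41 370/41]

x̄ = F·x = [4, 7]
P̄ = F·P·Fᵀ + Q = [9 10; 10 20]
y = z − H·x̄ = [-11]
S = H·P̄·Hᵀ + R = [82]
K = P̄·Hᵀ·S⁻¹ = [3/82; 15/41]
x' = x̄ + K·y = [295/82, 122/41]
P' = (I − K·H)·P̄ = [729/82 365/41; 365/41 370/41]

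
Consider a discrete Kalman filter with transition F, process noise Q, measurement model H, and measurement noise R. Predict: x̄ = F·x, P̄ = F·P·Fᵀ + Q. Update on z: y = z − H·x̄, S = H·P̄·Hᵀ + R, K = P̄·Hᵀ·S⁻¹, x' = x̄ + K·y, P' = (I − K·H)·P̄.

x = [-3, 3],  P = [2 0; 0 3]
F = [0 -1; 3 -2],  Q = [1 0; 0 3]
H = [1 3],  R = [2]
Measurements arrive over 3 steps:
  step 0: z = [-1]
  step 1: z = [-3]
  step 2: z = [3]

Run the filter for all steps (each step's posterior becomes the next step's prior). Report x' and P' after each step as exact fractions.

step 0: x̄ = F·x = [-3, -15]
step 0: P̄ = F·P·Fᵀ + Q = [4 6; 6 33]
step 0: y = z − H·x̄ = [47]
step 0: S = H·P̄·Hᵀ + R = [339]
step 0: K = P̄·Hᵀ·S⁻¹ = [22/339; 35/113]
step 0: x' = x̄ + K·y = [17/339, -50/113]
step 0: P' = (I − K·H)·P̄ = [872/339 -92/113; -92/113 54/113]
step 1: x̄ = F·x = [50/113, 117/113]
step 1: P̄ = F·P·Fᵀ + Q = [167/113 384/113; 384/113 4275/113]
step 1: y = z − H·x̄ = [-740/113]
step 1: S = H·P̄·Hᵀ + R = [41172/113]
step 1: K = P̄·Hᵀ·S⁻¹ = [1319/41172; 4403/13724]
step 1: x' = x̄ + K·y = [2395/10293, -3656/3431]
step 1: P' = (I − K·H)·P̄ = [45451/41172 -4757/13724; -4757/13724 4521/13724]
step 2: x̄ = F·x = [3656/3431, 9707/3431]
step 2: P̄ = F·P·Fᵀ + Q = [18245/13724 23313/13724; 23313/13724 252693/13724]
step 2: y = z − H·x̄ = [-308/47]
step 2: S = H·P̄·Hᵀ + R = [8424/47]
step 2: K = P̄·Hᵀ·S⁻¹ = [151/4212; 223/702]
step 2: x' = x̄ + K·y = [63851/76869, 19153/25623]
step 2: P' = (I − K·H)·P̄ = [337937/307476 -35099/102492; -35099/102492 11135/34164]

step 0: x' = [17/339, -50/113], P' = [872/339 -92/113; -92/113 54/113]
step 1: x' = [2395/10293, -3656/3431], P' = [45451/41172 -4757/13724; -4757/13724 4521/13724]
step 2: x' = [63851/76869, 19153/25623], P' = [337937/307476 -35099/102492; -35099/102492 11135/34164]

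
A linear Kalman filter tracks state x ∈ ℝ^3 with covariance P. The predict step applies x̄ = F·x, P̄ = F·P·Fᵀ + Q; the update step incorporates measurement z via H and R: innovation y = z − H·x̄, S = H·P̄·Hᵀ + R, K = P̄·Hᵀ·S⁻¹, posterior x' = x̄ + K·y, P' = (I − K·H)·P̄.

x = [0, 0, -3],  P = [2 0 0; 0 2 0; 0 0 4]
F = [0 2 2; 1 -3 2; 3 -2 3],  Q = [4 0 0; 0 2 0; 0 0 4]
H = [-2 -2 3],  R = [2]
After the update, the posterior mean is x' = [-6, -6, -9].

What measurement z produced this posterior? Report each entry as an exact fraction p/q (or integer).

x̄ = F·x = [-6, -6, -9]
P̄ = F·P·Fᵀ + Q = [28 4 16; 4 38 42; 16 42 66]
S = H·P̄·Hᵀ + R = [196]
K = P̄·Hᵀ·S⁻¹ = [-4/49; 3/14; 41/98]
x' − x̄ = [0, 0, 0] = K·y
y = (KᵀK)⁻¹·Kᵀ·(x' − x̄) = [0]
z = y + H·x̄ = [0] + [-3] = [-3]

z = [-3]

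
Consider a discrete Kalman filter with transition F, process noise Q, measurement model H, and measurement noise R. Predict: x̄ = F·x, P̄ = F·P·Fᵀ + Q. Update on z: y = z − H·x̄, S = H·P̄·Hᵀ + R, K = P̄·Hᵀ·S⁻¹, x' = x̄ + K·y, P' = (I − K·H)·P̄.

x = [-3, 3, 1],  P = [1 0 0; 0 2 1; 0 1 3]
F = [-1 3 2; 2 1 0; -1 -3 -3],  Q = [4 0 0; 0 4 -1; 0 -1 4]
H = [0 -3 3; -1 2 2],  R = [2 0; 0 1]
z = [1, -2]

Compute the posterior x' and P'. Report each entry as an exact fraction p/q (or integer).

x̄ = F·x = [14, -3, -9]
P̄ = F·P·Fᵀ + Q = [47 6 -50; 6 10 -12; -50 -12 68]
y = z − H·x̄ = [19, 36]
S = H·P̄·Hᵀ + R = [920 516; 516 440]
K = P̄·Hᵀ·S⁻¹ = [-1065/34636 -4689/17318; -2985/17318 3107/17318; 393/2474 225/1237]
x' = x̄ + K·y = [127061/34636, 3183/17318, 1401/2474]
P' = (I − K·H)·P̄ = [91471/17318 21873/17318 1537/1237; 21873/17318 3620/8659 375/1237; 1537/1237 375/1237 506/1237]

x' = [127061/34636, 3183/17318, 1401/2474]
P' = [91471/17318 21873/17318 1537/1237; 21873/17318 3620/8659 375/1237; 1537/1237 375/1237 506/1237]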